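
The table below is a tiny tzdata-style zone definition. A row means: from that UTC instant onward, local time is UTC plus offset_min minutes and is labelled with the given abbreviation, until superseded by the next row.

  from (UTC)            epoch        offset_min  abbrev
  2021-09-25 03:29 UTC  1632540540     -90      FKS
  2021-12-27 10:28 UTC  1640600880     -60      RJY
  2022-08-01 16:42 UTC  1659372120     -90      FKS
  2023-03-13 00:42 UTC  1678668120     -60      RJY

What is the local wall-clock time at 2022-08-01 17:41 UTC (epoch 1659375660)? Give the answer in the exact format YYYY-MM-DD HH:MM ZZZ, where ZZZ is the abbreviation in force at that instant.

2022-08-01 16:11 FKS

Query: 2022-08-01 17:41 UTC
Rule 3/4 (FKS, -01:30): 2022-08-01 16:42 UTC ≤ query < 2023-03-13 00:42 UTC
17·60 + 41 - 90 = 971 min
971 = 0·1440 + 971; 971 = 16·60 + 11 → 16:11, same day
→ 2022-08-01 16:11 FKS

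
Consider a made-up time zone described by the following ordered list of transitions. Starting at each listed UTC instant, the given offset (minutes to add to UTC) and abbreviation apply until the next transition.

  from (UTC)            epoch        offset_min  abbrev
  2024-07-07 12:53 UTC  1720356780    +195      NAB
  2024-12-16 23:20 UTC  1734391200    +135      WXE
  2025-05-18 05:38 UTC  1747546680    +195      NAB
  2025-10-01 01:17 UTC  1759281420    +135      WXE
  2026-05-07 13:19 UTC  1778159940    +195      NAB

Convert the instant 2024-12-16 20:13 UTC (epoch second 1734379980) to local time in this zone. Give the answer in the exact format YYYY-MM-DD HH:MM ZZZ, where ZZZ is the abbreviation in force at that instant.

Query: 2024-12-16 20:13 UTC
Rule 1/5 (NAB, +03:15): 2024-07-07 12:53 UTC ≤ query < 2024-12-16 23:20 UTC
20·60 + 13 + 195 = 1408 min
1408 = 0·1440 + 1408; 1408 = 23·60 + 28 → 23:28, same day
→ 2024-12-16 23:28 NAB

2024-12-16 23:28 NAB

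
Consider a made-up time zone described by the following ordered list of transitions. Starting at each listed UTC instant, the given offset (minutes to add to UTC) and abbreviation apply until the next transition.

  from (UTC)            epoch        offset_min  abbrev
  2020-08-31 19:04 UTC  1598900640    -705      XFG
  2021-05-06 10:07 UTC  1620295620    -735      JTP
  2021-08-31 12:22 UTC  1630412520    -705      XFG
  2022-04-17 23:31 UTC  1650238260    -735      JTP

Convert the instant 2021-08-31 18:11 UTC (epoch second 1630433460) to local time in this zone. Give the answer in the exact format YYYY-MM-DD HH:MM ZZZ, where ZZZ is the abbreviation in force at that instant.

2021-08-31 06:26 XFG

Query: 2021-08-31 18:11 UTC
Rule 3/4 (XFG, -11:45): 2021-08-31 12:22 UTC ≤ query < 2022-04-17 23:31 UTC
18·60 + 11 - 705 = 386 min
386 = 0·1440 + 386; 386 = 6·60 + 26 → 06:26, same day
→ 2021-08-31 06:26 XFG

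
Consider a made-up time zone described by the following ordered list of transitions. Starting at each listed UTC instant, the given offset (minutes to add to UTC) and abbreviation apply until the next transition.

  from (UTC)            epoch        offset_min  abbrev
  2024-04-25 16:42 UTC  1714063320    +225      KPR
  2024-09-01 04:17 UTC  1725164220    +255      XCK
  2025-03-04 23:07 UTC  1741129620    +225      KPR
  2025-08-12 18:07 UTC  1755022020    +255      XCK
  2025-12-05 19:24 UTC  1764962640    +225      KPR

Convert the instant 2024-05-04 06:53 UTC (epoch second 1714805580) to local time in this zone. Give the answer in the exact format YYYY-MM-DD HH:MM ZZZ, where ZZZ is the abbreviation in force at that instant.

2024-05-04 10:38 KPR

Query: 2024-05-04 06:53 UTC
Rule 1/5 (KPR, +03:45): 2024-04-25 16:42 UTC ≤ query < 2024-09-01 04:17 UTC
6·60 + 53 + 225 = 638 min
638 = 0·1440 + 638; 638 = 10·60 + 38 → 10:38, same day
→ 2024-05-04 10:38 KPR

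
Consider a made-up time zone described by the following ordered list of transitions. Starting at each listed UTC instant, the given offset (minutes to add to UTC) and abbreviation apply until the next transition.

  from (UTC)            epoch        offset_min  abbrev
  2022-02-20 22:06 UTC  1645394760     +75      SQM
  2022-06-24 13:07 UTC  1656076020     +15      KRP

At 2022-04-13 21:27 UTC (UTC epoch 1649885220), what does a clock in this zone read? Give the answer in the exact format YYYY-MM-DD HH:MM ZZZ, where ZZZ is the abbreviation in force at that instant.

Query: 2022-04-13 21:27 UTC
Rule 1/2 (SQM, +01:15): 2022-02-20 22:06 UTC ≤ query < 2022-06-24 13:07 UTC
21·60 + 27 + 75 = 1362 min
1362 = 0·1440 + 1362; 1362 = 22·60 + 42 → 22:42, same day
→ 2022-04-13 22:42 SQM

2022-04-13 22:42 SQM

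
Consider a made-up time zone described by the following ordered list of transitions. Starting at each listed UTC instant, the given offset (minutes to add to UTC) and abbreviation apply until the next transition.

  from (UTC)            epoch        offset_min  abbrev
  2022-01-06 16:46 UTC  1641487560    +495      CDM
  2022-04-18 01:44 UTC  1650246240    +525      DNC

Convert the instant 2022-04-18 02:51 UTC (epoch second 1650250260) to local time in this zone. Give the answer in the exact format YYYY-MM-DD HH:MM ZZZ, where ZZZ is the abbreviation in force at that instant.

2022-04-18 11:36 DNC

Query: 2022-04-18 02:51 UTC
Rule 2/2 (DNC, +08:45): 2022-04-18 01:44 UTC ≤ query < +∞
2·60 + 51 + 525 = 696 min
696 = 0·1440 + 696; 696 = 11·60 + 36 → 11:36, same day
→ 2022-04-18 11:36 DNC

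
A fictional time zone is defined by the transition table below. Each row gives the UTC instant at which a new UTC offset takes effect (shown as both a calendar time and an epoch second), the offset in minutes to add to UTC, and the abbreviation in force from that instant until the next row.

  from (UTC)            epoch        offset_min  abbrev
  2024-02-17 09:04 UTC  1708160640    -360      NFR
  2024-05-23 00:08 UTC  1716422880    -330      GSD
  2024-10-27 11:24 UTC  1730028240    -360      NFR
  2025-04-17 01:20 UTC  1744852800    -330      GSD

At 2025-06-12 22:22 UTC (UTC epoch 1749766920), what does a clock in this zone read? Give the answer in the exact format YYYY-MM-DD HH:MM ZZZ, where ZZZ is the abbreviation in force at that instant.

Query: 2025-06-12 22:22 UTC
Rule 4/4 (GSD, -05:30): 2025-04-17 01:20 UTC ≤ query < +∞
22·60 + 22 - 330 = 1012 min
1012 = 0·1440 + 1012; 1012 = 16·60 + 52 → 16:52, same day
→ 2025-06-12 16:52 GSD

2025-06-12 16:52 GSD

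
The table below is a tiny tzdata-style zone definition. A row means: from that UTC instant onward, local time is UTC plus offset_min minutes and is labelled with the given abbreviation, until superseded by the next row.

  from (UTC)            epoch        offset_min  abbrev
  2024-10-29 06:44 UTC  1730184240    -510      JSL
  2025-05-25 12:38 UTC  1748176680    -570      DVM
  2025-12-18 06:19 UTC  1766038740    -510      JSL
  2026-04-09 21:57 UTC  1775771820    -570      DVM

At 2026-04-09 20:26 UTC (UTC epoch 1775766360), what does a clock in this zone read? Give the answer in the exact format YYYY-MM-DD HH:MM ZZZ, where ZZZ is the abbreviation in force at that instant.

2026-04-09 11:56 JSL

Query: 2026-04-09 20:26 UTC
Rule 3/4 (JSL, -08:30): 2025-12-18 06:19 UTC ≤ query < 2026-04-09 21:57 UTC
20·60 + 26 - 510 = 716 min
716 = 0·1440 + 716; 716 = 11·60 + 56 → 11:56, same day
→ 2026-04-09 11:56 JSL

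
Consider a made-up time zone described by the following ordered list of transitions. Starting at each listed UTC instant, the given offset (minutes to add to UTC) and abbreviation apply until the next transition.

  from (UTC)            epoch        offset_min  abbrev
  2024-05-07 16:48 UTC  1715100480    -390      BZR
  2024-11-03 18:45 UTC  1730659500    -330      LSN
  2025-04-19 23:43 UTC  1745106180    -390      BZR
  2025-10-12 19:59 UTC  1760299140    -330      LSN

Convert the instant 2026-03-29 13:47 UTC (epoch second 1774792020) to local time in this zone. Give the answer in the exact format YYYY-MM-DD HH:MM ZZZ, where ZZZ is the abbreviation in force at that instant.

2026-03-29 08:17 LSN

Query: 2026-03-29 13:47 UTC
Rule 4/4 (LSN, -05:30): 2025-10-12 19:59 UTC ≤ query < +∞
13·60 + 47 - 330 = 497 min
497 = 0·1440 + 497; 497 = 8·60 + 17 → 08:17, same day
→ 2026-03-29 08:17 LSN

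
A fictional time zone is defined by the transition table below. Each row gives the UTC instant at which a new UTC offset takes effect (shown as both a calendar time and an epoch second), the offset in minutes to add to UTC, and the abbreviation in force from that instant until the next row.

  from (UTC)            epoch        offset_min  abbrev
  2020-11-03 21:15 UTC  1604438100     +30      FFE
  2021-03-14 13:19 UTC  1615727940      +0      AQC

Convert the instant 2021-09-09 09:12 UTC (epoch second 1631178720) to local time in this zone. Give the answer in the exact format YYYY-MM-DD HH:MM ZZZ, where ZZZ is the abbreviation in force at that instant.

Query: 2021-09-09 09:12 UTC
Rule 2/2 (AQC, +00:00): 2021-03-14 13:19 UTC ≤ query < +∞
9·60 + 12 + 0 = 552 min
552 = 0·1440 + 552; 552 = 9·60 + 12 → 09:12, same day
→ 2021-09-09 09:12 AQC

2021-09-09 09:12 AQC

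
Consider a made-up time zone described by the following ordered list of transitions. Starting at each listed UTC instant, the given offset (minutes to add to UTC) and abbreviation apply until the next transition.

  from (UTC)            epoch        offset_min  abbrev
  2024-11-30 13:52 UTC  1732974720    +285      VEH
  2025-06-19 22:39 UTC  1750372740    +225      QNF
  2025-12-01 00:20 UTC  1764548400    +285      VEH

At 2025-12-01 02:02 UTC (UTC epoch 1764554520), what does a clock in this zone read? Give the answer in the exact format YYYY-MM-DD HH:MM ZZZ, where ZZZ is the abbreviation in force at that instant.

2025-12-01 06:47 VEH

Query: 2025-12-01 02:02 UTC
Rule 3/3 (VEH, +04:45): 2025-12-01 00:20 UTC ≤ query < +∞
2·60 + 2 + 285 = 407 min
407 = 0·1440 + 407; 407 = 6·60 + 47 → 06:47, same day
→ 2025-12-01 06:47 VEH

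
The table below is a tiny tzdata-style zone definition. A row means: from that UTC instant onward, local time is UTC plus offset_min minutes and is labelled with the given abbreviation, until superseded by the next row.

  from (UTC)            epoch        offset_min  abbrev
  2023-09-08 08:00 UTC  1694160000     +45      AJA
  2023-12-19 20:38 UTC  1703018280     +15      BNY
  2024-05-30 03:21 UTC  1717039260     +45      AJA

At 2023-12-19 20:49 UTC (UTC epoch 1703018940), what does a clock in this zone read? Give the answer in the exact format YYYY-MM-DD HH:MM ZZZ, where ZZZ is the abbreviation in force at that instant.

Query: 2023-12-19 20:49 UTC
Rule 2/3 (BNY, +00:15): 2023-12-19 20:38 UTC ≤ query < 2024-05-30 03:21 UTC
20·60 + 49 + 15 = 1264 min
1264 = 0·1440 + 1264; 1264 = 21·60 + 4 → 21:04, same day
→ 2023-12-19 21:04 BNY

2023-12-19 21:04 BNY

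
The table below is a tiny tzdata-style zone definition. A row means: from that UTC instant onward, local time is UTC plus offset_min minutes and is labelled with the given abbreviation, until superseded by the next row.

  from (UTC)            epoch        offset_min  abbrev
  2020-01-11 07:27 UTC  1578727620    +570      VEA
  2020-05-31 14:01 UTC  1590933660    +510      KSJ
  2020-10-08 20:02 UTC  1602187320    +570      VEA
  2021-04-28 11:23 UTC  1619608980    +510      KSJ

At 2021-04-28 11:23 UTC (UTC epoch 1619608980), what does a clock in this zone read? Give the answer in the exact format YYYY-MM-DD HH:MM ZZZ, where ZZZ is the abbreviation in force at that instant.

Query: 2021-04-28 11:23 UTC
Rule 4/4 (KSJ, +08:30): 2021-04-28 11:23 UTC ≤ query < +∞
11·60 + 23 + 510 = 1193 min
1193 = 0·1440 + 1193; 1193 = 19·60 + 53 → 19:53, same day
→ 2021-04-28 19:53 KSJ

2021-04-28 19:53 KSJ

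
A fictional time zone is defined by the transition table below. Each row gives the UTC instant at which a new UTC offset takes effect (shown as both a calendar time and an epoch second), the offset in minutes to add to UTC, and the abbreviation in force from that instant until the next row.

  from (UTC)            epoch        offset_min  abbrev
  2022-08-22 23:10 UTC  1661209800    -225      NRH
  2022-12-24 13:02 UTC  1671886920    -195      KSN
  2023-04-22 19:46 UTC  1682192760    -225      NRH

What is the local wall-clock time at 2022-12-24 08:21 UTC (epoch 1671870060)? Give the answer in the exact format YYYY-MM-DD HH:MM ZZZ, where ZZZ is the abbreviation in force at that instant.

2022-12-24 04:36 NRH

Query: 2022-12-24 08:21 UTC
Rule 1/3 (NRH, -03:45): 2022-08-22 23:10 UTC ≤ query < 2022-12-24 13:02 UTC
8·60 + 21 - 225 = 276 min
276 = 0·1440 + 276; 276 = 4·60 + 36 → 04:36, same day
→ 2022-12-24 04:36 NRH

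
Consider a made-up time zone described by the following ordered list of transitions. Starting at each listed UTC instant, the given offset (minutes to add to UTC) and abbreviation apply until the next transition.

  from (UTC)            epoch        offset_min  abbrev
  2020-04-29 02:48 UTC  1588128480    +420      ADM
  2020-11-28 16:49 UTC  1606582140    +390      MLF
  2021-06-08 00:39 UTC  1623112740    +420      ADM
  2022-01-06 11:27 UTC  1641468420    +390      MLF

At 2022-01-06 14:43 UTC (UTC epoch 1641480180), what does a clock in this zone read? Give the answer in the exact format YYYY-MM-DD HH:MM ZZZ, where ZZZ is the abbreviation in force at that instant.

2022-01-06 21:13 MLF

Query: 2022-01-06 14:43 UTC
Rule 4/4 (MLF, +06:30): 2022-01-06 11:27 UTC ≤ query < +∞
14·60 + 43 + 390 = 1273 min
1273 = 0·1440 + 1273; 1273 = 21·60 + 13 → 21:13, same day
→ 2022-01-06 21:13 MLF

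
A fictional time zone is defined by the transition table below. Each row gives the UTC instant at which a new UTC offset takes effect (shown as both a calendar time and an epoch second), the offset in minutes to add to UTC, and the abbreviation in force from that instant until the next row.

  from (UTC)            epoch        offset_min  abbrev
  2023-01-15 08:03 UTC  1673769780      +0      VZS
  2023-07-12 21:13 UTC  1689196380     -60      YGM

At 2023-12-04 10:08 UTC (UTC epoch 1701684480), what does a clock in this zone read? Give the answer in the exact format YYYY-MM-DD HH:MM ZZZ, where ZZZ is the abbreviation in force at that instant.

Query: 2023-12-04 10:08 UTC
Rule 2/2 (YGM, -01:00): 2023-07-12 21:13 UTC ≤ query < +∞
10·60 + 8 - 60 = 548 min
548 = 0·1440 + 548; 548 = 9·60 + 8 → 09:08, same day
→ 2023-12-04 09:08 YGM

2023-12-04 09:08 YGM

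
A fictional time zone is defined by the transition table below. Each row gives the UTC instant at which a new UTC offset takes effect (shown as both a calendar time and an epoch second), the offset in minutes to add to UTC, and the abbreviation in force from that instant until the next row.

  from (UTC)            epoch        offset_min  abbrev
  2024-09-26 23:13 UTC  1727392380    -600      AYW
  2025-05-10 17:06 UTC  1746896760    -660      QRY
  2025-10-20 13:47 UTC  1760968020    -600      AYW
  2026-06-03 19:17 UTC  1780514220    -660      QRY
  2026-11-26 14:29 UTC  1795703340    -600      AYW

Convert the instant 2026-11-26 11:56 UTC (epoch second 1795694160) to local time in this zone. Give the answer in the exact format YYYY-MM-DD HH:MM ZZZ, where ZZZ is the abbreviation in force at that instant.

2026-11-26 00:56 QRY

Query: 2026-11-26 11:56 UTC
Rule 4/5 (QRY, -11:00): 2026-06-03 19:17 UTC ≤ query < 2026-11-26 14:29 UTC
11·60 + 56 - 660 = 56 min
56 = 0·1440 + 56; 56 = 0·60 + 56 → 00:56, same day
→ 2026-11-26 00:56 QRY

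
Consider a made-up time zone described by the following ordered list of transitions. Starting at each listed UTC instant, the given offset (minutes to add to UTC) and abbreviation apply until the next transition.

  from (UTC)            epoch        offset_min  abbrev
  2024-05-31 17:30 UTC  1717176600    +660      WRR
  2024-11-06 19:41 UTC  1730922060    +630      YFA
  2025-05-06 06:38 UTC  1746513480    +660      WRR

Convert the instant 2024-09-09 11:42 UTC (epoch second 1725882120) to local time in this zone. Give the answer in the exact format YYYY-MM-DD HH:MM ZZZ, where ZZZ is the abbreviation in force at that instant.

2024-09-09 22:42 WRR

Query: 2024-09-09 11:42 UTC
Rule 1/3 (WRR, +11:00): 2024-05-31 17:30 UTC ≤ query < 2024-11-06 19:41 UTC
11·60 + 42 + 660 = 1362 min
1362 = 0·1440 + 1362; 1362 = 22·60 + 42 → 22:42, same day
→ 2024-09-09 22:42 WRR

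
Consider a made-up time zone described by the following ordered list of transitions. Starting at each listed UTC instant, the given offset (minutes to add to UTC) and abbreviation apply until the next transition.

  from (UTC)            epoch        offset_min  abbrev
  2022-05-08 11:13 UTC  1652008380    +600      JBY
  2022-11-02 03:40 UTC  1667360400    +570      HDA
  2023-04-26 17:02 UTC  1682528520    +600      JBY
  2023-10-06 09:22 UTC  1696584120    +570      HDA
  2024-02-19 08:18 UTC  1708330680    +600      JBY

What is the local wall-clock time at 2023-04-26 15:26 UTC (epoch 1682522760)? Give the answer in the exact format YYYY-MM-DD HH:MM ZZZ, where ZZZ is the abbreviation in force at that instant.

2023-04-27 00:56 HDA

Query: 2023-04-26 15:26 UTC
Rule 2/5 (HDA, +09:30): 2022-11-02 03:40 UTC ≤ query < 2023-04-26 17:02 UTC
15·60 + 26 + 570 = 1496 min
1496 = 1·1440 + 56; 56 = 0·60 + 56 → 00:56, 2023-04-26 + 1 day = 2023-04-27
→ 2023-04-27 00:56 HDA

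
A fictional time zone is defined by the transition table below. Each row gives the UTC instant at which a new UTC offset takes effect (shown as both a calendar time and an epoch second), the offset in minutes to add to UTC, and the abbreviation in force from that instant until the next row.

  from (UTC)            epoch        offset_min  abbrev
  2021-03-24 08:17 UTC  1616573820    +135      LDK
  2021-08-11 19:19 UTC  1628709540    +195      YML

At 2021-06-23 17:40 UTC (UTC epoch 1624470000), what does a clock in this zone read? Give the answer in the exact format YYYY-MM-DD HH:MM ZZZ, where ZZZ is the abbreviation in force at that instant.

2021-06-23 19:55 LDK

Query: 2021-06-23 17:40 UTC
Rule 1/2 (LDK, +02:15): 2021-03-24 08:17 UTC ≤ query < 2021-08-11 19:19 UTC
17·60 + 40 + 135 = 1195 min
1195 = 0·1440 + 1195; 1195 = 19·60 + 55 → 19:55, same day
→ 2021-06-23 19:55 LDK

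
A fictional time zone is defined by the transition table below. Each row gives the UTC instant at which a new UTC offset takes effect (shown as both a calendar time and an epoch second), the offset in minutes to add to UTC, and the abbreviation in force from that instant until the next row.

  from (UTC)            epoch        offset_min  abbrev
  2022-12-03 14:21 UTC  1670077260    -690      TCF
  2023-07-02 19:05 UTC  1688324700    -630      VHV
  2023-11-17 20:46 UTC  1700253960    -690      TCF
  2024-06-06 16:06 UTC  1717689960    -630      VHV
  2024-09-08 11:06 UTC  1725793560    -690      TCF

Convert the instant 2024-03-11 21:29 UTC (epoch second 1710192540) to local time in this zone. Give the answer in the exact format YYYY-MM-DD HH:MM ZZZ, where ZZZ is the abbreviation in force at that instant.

2024-03-11 09:59 TCF

Query: 2024-03-11 21:29 UTC
Rule 3/5 (TCF, -11:30): 2023-11-17 20:46 UTC ≤ query < 2024-06-06 16:06 UTC
21·60 + 29 - 690 = 599 min
599 = 0·1440 + 599; 599 = 9·60 + 59 → 09:59, same day
→ 2024-03-11 09:59 TCF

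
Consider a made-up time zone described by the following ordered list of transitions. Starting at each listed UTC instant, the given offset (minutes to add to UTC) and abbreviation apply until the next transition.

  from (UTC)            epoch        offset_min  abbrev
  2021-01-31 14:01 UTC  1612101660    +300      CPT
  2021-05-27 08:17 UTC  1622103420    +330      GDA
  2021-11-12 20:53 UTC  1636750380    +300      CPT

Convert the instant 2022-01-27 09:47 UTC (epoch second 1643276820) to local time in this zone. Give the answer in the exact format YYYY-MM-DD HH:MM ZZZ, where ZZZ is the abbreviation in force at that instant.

2022-01-27 14:47 CPT

Query: 2022-01-27 09:47 UTC
Rule 3/3 (CPT, +05:00): 2021-11-12 20:53 UTC ≤ query < +∞
9·60 + 47 + 300 = 887 min
887 = 0·1440 + 887; 887 = 14·60 + 47 → 14:47, same day
→ 2022-01-27 14:47 CPT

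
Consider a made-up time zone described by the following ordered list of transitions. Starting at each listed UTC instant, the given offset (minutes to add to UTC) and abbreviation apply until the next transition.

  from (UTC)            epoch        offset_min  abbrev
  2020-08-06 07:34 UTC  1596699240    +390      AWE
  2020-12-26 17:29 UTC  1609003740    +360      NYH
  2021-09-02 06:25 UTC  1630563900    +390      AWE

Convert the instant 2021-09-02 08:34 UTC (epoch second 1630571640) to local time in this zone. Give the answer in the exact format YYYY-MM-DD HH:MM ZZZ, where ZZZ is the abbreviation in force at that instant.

2021-09-02 15:04 AWE

Query: 2021-09-02 08:34 UTC
Rule 3/3 (AWE, +06:30): 2021-09-02 06:25 UTC ≤ query < +∞
8·60 + 34 + 390 = 904 min
904 = 0·1440 + 904; 904 = 15·60 + 4 → 15:04, same day
→ 2021-09-02 15:04 AWE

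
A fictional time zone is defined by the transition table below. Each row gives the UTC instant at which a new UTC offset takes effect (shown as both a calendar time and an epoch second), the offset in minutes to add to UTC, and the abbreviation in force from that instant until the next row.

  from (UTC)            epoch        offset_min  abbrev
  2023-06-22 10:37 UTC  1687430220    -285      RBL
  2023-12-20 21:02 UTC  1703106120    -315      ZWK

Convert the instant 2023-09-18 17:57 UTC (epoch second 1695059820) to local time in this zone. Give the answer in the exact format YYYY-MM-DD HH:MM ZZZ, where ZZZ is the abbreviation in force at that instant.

Query: 2023-09-18 17:57 UTC
Rule 1/2 (RBL, -04:45): 2023-06-22 10:37 UTC ≤ query < 2023-12-20 21:02 UTC
17·60 + 57 - 285 = 792 min
792 = 0·1440 + 792; 792 = 13·60 + 12 → 13:12, same day
→ 2023-09-18 13:12 RBL

2023-09-18 13:12 RBL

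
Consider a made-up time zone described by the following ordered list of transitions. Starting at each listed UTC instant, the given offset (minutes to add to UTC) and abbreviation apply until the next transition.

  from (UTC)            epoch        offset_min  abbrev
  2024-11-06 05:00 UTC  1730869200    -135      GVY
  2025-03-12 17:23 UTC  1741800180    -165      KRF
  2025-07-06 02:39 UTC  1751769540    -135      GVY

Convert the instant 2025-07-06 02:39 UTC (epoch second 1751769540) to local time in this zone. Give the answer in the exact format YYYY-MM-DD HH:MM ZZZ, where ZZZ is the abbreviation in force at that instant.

Query: 2025-07-06 02:39 UTC
Rule 3/3 (GVY, -02:15): 2025-07-06 02:39 UTC ≤ query < +∞
2·60 + 39 - 135 = 24 min
24 = 0·1440 + 24; 24 = 0·60 + 24 → 00:24, same day
→ 2025-07-06 00:24 GVY

2025-07-06 00:24 GVY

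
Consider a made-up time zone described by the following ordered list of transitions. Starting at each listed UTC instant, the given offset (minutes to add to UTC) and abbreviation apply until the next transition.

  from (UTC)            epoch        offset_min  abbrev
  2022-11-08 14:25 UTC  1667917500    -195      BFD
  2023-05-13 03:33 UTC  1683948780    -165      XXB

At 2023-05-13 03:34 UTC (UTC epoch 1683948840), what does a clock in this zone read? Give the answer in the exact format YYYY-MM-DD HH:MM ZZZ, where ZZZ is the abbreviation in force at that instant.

Query: 2023-05-13 03:34 UTC
Rule 2/2 (XXB, -02:45): 2023-05-13 03:33 UTC ≤ query < +∞
3·60 + 34 - 165 = 49 min
49 = 0·1440 + 49; 49 = 0·60 + 49 → 00:49, same day
→ 2023-05-13 00:49 XXB

2023-05-13 00:49 XXB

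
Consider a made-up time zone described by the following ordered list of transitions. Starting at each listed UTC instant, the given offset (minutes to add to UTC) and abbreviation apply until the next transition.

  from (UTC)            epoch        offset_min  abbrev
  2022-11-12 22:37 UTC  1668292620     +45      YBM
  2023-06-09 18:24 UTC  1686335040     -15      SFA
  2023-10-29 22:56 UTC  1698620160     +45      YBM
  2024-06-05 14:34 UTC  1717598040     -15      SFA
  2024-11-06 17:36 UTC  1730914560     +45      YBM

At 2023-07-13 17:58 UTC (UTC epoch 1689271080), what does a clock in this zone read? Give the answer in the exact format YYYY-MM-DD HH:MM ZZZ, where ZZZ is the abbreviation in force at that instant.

2023-07-13 17:43 SFA

Query: 2023-07-13 17:58 UTC
Rule 2/5 (SFA, -00:15): 2023-06-09 18:24 UTC ≤ query < 2023-10-29 22:56 UTC
17·60 + 58 - 15 = 1063 min
1063 = 0·1440 + 1063; 1063 = 17·60 + 43 → 17:43, same day
→ 2023-07-13 17:43 SFA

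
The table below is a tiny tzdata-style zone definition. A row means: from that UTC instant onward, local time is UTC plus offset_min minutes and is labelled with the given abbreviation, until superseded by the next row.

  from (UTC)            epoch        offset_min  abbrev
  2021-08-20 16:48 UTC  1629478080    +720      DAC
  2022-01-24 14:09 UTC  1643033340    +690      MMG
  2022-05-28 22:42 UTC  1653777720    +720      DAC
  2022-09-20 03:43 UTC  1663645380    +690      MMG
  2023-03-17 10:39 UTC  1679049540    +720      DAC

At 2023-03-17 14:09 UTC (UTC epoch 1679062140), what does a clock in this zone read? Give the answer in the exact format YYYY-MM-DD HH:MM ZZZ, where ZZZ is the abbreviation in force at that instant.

Query: 2023-03-17 14:09 UTC
Rule 5/5 (DAC, +12:00): 2023-03-17 10:39 UTC ≤ query < +∞
14·60 + 9 + 720 = 1569 min
1569 = 1·1440 + 129; 129 = 2·60 + 9 → 02:09, 2023-03-17 + 1 day = 2023-03-18
→ 2023-03-18 02:09 DAC

2023-03-18 02:09 DAC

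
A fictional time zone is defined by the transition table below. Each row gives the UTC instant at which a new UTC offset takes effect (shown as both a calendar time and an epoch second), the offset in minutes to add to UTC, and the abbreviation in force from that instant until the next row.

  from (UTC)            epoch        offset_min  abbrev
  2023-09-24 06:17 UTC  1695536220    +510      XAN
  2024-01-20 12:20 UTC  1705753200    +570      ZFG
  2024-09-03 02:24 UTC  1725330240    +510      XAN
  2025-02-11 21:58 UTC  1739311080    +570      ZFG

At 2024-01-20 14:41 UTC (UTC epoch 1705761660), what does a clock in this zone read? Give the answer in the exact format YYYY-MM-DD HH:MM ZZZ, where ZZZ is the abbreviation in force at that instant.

Query: 2024-01-20 14:41 UTC
Rule 2/4 (ZFG, +09:30): 2024-01-20 12:20 UTC ≤ query < 2024-09-03 02:24 UTC
14·60 + 41 + 570 = 1451 min
1451 = 1·1440 + 11; 11 = 0·60 + 11 → 00:11, 2024-01-20 + 1 day = 2024-01-21
→ 2024-01-21 00:11 ZFG

2024-01-21 00:11 ZFG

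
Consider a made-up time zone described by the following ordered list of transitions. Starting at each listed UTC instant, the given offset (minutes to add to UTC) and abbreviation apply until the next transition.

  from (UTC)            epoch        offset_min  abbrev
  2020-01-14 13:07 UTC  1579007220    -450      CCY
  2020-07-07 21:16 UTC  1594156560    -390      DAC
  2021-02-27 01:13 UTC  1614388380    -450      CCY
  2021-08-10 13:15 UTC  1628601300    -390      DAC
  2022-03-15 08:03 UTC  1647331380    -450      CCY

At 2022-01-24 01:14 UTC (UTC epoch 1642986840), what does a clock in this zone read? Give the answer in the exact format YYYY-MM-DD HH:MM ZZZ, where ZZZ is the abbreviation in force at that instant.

2022-01-23 18:44 DAC

Query: 2022-01-24 01:14 UTC
Rule 4/5 (DAC, -06:30): 2021-08-10 13:15 UTC ≤ query < 2022-03-15 08:03 UTC
1·60 + 14 - 390 = -316 min
-316 = -1·1440 + 1124; 1124 = 18·60 + 44 → 18:44, 2022-01-24 - 1 day = 2022-01-23
→ 2022-01-23 18:44 DAC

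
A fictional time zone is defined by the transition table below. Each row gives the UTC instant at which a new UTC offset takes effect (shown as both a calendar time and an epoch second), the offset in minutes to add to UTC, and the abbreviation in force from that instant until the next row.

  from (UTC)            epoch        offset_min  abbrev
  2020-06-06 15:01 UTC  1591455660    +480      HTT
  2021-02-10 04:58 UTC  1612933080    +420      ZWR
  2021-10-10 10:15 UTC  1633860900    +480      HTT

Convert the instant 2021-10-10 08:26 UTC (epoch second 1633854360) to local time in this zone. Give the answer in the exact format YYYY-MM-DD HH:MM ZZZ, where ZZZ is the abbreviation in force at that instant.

Query: 2021-10-10 08:26 UTC
Rule 2/3 (ZWR, +07:00): 2021-02-10 04:58 UTC ≤ query < 2021-10-10 10:15 UTC
8·60 + 26 + 420 = 926 min
926 = 0·1440 + 926; 926 = 15·60 + 26 → 15:26, same day
→ 2021-10-10 15:26 ZWR

2021-10-10 15:26 ZWR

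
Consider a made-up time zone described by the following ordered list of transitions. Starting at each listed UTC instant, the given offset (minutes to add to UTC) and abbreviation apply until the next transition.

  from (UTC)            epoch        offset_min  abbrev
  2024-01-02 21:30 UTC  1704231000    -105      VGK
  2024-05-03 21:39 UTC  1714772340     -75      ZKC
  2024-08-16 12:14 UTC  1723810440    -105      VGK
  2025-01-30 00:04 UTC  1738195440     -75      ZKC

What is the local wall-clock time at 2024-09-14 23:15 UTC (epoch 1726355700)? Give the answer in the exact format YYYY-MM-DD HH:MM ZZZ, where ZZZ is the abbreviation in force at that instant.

Query: 2024-09-14 23:15 UTC
Rule 3/4 (VGK, -01:45): 2024-08-16 12:14 UTC ≤ query < 2025-01-30 00:04 UTC
23·60 + 15 - 105 = 1290 min
1290 = 0·1440 + 1290; 1290 = 21·60 + 30 → 21:30, same day
→ 2024-09-14 21:30 VGK

2024-09-14 21:30 VGK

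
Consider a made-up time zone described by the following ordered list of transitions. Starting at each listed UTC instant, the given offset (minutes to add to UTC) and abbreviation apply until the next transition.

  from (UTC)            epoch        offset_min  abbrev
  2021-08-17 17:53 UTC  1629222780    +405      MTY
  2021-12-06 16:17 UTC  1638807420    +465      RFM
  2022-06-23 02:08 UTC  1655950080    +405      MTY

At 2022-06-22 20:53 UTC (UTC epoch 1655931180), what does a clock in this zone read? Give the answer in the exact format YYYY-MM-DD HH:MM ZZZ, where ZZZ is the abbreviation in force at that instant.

Query: 2022-06-22 20:53 UTC
Rule 2/3 (RFM, +07:45): 2021-12-06 16:17 UTC ≤ query < 2022-06-23 02:08 UTC
20·60 + 53 + 465 = 1718 min
1718 = 1·1440 + 278; 278 = 4·60 + 38 → 04:38, 2022-06-22 + 1 day = 2022-06-23
→ 2022-06-23 04:38 RFM

2022-06-23 04:38 RFM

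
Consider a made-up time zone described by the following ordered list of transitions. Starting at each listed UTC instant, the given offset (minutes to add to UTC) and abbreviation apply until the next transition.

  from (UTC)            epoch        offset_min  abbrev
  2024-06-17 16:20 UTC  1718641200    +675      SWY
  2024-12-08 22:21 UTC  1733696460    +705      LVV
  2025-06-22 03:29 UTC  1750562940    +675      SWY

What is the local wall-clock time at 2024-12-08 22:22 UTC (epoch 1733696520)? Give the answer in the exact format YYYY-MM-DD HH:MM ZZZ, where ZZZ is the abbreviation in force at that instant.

Query: 2024-12-08 22:22 UTC
Rule 2/3 (LVV, +11:45): 2024-12-08 22:21 UTC ≤ query < 2025-06-22 03:29 UTC
22·60 + 22 + 705 = 2047 min
2047 = 1·1440 + 607; 607 = 10·60 + 7 → 10:07, 2024-12-08 + 1 day = 2024-12-09
→ 2024-12-09 10:07 LVV

2024-12-09 10:07 LVV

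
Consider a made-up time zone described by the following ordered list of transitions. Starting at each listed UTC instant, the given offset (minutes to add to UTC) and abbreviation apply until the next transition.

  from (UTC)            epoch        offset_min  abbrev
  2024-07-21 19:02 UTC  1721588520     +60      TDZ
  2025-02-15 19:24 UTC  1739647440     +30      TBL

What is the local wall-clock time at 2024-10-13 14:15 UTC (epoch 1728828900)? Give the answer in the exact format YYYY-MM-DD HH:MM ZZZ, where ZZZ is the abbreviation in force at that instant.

2024-10-13 15:15 TDZ

Query: 2024-10-13 14:15 UTC
Rule 1/2 (TDZ, +01:00): 2024-07-21 19:02 UTC ≤ query < 2025-02-15 19:24 UTC
14·60 + 15 + 60 = 915 min
915 = 0·1440 + 915; 915 = 15·60 + 15 → 15:15, same day
→ 2024-10-13 15:15 TDZ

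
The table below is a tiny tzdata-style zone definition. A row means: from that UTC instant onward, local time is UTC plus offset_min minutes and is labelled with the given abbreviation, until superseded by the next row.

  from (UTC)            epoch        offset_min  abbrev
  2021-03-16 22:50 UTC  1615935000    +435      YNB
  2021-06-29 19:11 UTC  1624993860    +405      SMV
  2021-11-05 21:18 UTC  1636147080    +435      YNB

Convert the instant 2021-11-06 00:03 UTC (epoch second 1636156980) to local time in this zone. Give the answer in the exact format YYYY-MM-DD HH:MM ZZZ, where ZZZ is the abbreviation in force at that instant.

2021-11-06 07:18 YNB

Query: 2021-11-06 00:03 UTC
Rule 3/3 (YNB, +07:15): 2021-11-05 21:18 UTC ≤ query < +∞
0·60 + 3 + 435 = 438 min
438 = 0·1440 + 438; 438 = 7·60 + 18 → 07:18, same day
→ 2021-11-06 07:18 YNB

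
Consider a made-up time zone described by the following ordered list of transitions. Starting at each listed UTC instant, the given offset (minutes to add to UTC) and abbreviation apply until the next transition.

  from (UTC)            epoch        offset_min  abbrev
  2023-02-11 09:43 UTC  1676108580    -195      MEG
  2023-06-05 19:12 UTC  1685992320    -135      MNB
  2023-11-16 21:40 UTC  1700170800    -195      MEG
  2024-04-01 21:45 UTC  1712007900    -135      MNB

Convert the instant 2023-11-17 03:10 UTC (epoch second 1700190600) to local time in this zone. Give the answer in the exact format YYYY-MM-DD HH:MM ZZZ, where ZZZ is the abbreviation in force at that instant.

2023-11-16 23:55 MEG

Query: 2023-11-17 03:10 UTC
Rule 3/4 (MEG, -03:15): 2023-11-16 21:40 UTC ≤ query < 2024-04-01 21:45 UTC
3·60 + 10 - 195 = -5 min
-5 = -1·1440 + 1435; 1435 = 23·60 + 55 → 23:55, 2023-11-17 - 1 day = 2023-11-16
→ 2023-11-16 23:55 MEG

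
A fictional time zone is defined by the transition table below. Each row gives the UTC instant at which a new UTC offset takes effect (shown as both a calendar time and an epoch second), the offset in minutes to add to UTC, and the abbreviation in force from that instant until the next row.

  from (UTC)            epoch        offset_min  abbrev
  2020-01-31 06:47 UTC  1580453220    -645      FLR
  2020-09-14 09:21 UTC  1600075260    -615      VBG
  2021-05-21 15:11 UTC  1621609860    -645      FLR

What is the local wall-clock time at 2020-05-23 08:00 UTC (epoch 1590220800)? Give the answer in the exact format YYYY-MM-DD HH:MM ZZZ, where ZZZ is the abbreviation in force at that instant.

Query: 2020-05-23 08:00 UTC
Rule 1/3 (FLR, -10:45): 2020-01-31 06:47 UTC ≤ query < 2020-09-14 09:21 UTC
8·60 + 0 - 645 = -165 min
-165 = -1·1440 + 1275; 1275 = 21·60 + 15 → 21:15, 2020-05-23 - 1 day = 2020-05-22
→ 2020-05-22 21:15 FLR

2020-05-22 21:15 FLR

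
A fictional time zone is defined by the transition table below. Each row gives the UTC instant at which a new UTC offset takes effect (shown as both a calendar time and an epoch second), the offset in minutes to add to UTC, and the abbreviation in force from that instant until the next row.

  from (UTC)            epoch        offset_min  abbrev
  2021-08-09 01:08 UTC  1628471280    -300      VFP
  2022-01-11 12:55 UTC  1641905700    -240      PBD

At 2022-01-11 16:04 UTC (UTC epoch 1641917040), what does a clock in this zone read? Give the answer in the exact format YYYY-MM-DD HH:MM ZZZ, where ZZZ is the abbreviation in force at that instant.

Query: 2022-01-11 16:04 UTC
Rule 2/2 (PBD, -04:00): 2022-01-11 12:55 UTC ≤ query < +∞
16·60 + 4 - 240 = 724 min
724 = 0·1440 + 724; 724 = 12·60 + 4 → 12:04, same day
→ 2022-01-11 12:04 PBD

2022-01-11 12:04 PBD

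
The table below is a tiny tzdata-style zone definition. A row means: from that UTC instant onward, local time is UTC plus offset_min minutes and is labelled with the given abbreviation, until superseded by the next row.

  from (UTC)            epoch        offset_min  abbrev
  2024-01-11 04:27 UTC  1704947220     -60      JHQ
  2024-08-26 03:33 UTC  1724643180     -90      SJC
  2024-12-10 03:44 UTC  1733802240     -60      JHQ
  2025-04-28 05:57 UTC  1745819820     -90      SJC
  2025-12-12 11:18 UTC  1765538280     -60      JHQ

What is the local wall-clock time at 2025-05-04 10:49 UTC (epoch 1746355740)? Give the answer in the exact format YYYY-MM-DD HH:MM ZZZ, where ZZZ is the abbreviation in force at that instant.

2025-05-04 09:19 SJC

Query: 2025-05-04 10:49 UTC
Rule 4/5 (SJC, -01:30): 2025-04-28 05:57 UTC ≤ query < 2025-12-12 11:18 UTC
10·60 + 49 - 90 = 559 min
559 = 0·1440 + 559; 559 = 9·60 + 19 → 09:19, same day
→ 2025-05-04 09:19 SJC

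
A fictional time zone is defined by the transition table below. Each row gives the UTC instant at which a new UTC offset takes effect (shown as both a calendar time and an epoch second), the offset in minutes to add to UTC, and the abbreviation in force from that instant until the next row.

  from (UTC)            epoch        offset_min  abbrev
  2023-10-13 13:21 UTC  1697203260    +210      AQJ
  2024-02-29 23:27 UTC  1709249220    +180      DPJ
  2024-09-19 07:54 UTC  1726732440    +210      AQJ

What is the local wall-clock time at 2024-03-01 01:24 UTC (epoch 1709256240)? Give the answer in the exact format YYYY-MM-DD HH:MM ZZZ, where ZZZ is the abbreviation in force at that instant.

2024-03-01 04:24 DPJ

Query: 2024-03-01 01:24 UTC
Rule 2/3 (DPJ, +03:00): 2024-02-29 23:27 UTC ≤ query < 2024-09-19 07:54 UTC
1·60 + 24 + 180 = 264 min
264 = 0·1440 + 264; 264 = 4·60 + 24 → 04:24, same day
→ 2024-03-01 04:24 DPJ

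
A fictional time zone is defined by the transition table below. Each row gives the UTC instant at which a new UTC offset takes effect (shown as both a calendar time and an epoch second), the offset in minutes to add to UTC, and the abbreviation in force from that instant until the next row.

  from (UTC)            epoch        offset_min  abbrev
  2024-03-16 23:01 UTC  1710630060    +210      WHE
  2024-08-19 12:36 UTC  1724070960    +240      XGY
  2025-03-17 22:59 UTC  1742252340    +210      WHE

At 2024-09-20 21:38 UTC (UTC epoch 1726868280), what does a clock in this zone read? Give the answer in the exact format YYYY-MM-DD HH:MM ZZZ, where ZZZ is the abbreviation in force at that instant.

Query: 2024-09-20 21:38 UTC
Rule 2/3 (XGY, +04:00): 2024-08-19 12:36 UTC ≤ query < 2025-03-17 22:59 UTC
21·60 + 38 + 240 = 1538 min
1538 = 1·1440 + 98; 98 = 1·60 + 38 → 01:38, 2024-09-20 + 1 day = 2024-09-21
→ 2024-09-21 01:38 XGY

2024-09-21 01:38 XGY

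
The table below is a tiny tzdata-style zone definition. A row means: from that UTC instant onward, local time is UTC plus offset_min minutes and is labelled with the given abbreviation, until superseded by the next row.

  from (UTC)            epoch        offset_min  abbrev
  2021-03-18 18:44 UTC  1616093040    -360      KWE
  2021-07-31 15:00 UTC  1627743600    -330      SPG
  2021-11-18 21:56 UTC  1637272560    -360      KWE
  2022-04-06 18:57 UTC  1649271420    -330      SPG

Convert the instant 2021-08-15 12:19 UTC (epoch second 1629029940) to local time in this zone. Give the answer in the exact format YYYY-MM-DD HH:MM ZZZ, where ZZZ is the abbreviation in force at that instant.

2021-08-15 06:49 SPG

Query: 2021-08-15 12:19 UTC
Rule 2/4 (SPG, -05:30): 2021-07-31 15:00 UTC ≤ query < 2021-11-18 21:56 UTC
12·60 + 19 - 330 = 409 min
409 = 0·1440 + 409; 409 = 6·60 + 49 → 06:49, same day
→ 2021-08-15 06:49 SPG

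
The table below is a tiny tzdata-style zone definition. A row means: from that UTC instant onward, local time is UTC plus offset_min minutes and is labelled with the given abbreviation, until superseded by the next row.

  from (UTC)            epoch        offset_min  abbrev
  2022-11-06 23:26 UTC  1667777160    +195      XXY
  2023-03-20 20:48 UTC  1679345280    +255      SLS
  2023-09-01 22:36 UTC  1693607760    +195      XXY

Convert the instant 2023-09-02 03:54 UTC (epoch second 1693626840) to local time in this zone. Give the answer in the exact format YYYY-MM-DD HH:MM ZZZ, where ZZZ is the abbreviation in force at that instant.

Query: 2023-09-02 03:54 UTC
Rule 3/3 (XXY, +03:15): 2023-09-01 22:36 UTC ≤ query < +∞
3·60 + 54 + 195 = 429 min
429 = 0·1440 + 429; 429 = 7·60 + 9 → 07:09, same day
→ 2023-09-02 07:09 XXY

2023-09-02 07:09 XXY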